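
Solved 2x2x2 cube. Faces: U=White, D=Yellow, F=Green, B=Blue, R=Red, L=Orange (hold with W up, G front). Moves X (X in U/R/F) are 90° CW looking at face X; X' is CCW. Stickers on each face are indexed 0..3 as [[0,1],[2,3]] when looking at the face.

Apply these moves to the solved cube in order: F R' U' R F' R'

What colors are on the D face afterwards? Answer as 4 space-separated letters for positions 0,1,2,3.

Answer: B G Y G

Derivation:
After move 1 (F): F=GGGG U=WWOO R=WRWR D=RRYY L=OYOY
After move 2 (R'): R=RRWW U=WBOB F=GWGO D=RGYG B=YBRB
After move 3 (U'): U=BBWO F=OYGO R=GWWW B=RRRB L=YBOY
After move 4 (R): R=WGWW U=BYWO F=OGGG D=RRYR B=ORBB
After move 5 (F'): F=GGOG U=BYWW R=RGRW D=BYYR L=YOOW
After move 6 (R'): R=GWRR U=BBWO F=GYOW D=BGYG B=RRYB
Query: D face = BGYG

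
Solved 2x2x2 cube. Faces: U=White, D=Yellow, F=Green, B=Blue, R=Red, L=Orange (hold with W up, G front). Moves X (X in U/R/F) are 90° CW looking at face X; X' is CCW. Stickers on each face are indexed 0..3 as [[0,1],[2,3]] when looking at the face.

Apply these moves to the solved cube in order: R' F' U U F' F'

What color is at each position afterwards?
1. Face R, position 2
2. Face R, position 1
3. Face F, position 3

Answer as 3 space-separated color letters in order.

Answer: R B Y

Derivation:
After move 1 (R'): R=RRRR U=WBWB F=GWGW D=YGYG B=YBYB
After move 2 (F'): F=WWGG U=WBRR R=GRYR D=OOYG L=OBOW
After move 3 (U): U=RWRB F=GRGG R=YBYR B=OBYB L=WWOW
After move 4 (U): U=RRBW F=YBGG R=OBYR B=WWYB L=GROW
After move 5 (F'): F=BGYG U=RROY R=OBOR D=RWYG L=GWOB
After move 6 (F'): F=GGBY U=RROO R=WBRR D=WBYG L=GYOO
Query 1: R[2] = R
Query 2: R[1] = B
Query 3: F[3] = Y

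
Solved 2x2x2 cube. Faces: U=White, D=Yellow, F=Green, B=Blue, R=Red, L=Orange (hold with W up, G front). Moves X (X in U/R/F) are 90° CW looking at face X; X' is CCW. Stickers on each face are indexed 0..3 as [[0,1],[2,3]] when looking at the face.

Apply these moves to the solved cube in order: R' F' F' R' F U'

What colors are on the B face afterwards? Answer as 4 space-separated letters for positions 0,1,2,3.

Answer: G R W B

Derivation:
After move 1 (R'): R=RRRR U=WBWB F=GWGW D=YGYG B=YBYB
After move 2 (F'): F=WWGG U=WBRR R=GRYR D=OOYG L=OBOW
After move 3 (F'): F=WGWG U=WBGY R=OROR D=BWYG L=OROR
After move 4 (R'): R=RROO U=WYGY F=WBWY D=BGYG B=GBWB
After move 5 (F): F=WWYB U=WYRR R=GRYO D=ORYG L=OBOG
After move 6 (U'): U=YRWR F=OBYB R=WWYO B=GRWB L=GBOG
Query: B face = GRWB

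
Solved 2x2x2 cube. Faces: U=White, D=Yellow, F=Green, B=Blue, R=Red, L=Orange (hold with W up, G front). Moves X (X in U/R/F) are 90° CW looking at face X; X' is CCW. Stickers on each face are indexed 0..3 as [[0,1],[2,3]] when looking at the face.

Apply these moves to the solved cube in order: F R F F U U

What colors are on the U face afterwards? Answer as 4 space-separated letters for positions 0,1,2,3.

After move 1 (F): F=GGGG U=WWOO R=WRWR D=RRYY L=OYOY
After move 2 (R): R=WWRR U=WGOG F=GRGY D=RBYB B=OBWB
After move 3 (F): F=GGYR U=WGYY R=OWGR D=RWYB L=OROB
After move 4 (F): F=YGRG U=WGBR R=YWYR D=GOYB L=OROW
After move 5 (U): U=BWRG F=YWRG R=OBYR B=ORWB L=YGOW
After move 6 (U): U=RBGW F=OBRG R=ORYR B=YGWB L=YWOW
Query: U face = RBGW

Answer: R B G W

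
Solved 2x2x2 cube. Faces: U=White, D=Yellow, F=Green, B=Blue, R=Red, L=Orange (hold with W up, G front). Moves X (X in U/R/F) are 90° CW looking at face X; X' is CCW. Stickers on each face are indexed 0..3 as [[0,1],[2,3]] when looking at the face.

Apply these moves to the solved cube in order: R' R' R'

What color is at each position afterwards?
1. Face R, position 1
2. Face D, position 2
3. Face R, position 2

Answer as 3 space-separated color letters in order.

After move 1 (R'): R=RRRR U=WBWB F=GWGW D=YGYG B=YBYB
After move 2 (R'): R=RRRR U=WYWY F=GBGB D=YWYW B=GBGB
After move 3 (R'): R=RRRR U=WGWG F=GYGY D=YBYB B=WBWB
Query 1: R[1] = R
Query 2: D[2] = Y
Query 3: R[2] = R

Answer: R Y R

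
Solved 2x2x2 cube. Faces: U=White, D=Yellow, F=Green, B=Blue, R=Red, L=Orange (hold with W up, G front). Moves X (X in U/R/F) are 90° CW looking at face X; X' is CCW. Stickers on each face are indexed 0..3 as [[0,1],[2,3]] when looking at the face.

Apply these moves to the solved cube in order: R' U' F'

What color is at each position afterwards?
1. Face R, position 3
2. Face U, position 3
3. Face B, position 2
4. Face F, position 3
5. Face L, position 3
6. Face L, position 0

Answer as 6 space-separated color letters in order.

Answer: R R Y G W Y

Derivation:
After move 1 (R'): R=RRRR U=WBWB F=GWGW D=YGYG B=YBYB
After move 2 (U'): U=BBWW F=OOGW R=GWRR B=RRYB L=YBOO
After move 3 (F'): F=OWOG U=BBGR R=GWYR D=BOYG L=YWOW
Query 1: R[3] = R
Query 2: U[3] = R
Query 3: B[2] = Y
Query 4: F[3] = G
Query 5: L[3] = W
Query 6: L[0] = Y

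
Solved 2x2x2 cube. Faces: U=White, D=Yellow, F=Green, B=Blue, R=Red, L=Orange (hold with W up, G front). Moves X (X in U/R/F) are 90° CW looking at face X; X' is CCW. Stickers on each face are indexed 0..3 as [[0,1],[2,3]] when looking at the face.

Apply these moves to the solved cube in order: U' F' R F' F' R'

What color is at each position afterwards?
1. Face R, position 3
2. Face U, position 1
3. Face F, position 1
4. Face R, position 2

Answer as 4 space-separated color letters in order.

Answer: W W G W

Derivation:
After move 1 (U'): U=WWWW F=OOGG R=GGRR B=RRBB L=BBOO
After move 2 (F'): F=OGOG U=WWGR R=YGYR D=BOYY L=BWOW
After move 3 (R): R=YYRG U=WGGG F=OOOY D=BBYR B=RRWB
After move 4 (F'): F=OYOO U=WGYR R=BYBG D=WWYR L=BGOG
After move 5 (F'): F=YOOO U=WGBB R=WYWG D=GGYR L=BROY
After move 6 (R'): R=YGWW U=WWBR F=YGOB D=GOYO B=RRGB
Query 1: R[3] = W
Query 2: U[1] = W
Query 3: F[1] = G
Query 4: R[2] = W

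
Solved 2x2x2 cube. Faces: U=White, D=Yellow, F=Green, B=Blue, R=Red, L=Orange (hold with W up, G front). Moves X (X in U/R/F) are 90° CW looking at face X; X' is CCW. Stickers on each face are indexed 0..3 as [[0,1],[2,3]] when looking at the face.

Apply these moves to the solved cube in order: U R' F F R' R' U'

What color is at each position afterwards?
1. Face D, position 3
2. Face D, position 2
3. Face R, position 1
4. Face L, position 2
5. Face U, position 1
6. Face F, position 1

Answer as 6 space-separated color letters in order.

After move 1 (U): U=WWWW F=RRGG R=BBRR B=OOBB L=GGOO
After move 2 (R'): R=BRBR U=WBWO F=RWGW D=YRYG B=YOYB
After move 3 (F): F=GRWW U=WBOG R=WROR D=BBYG L=GYOR
After move 4 (F): F=WGWR U=WBRY R=ORGR D=OWYG L=GBOB
After move 5 (R'): R=RROG U=WYRY F=WBWY D=OGYR B=GOWB
After move 6 (R'): R=RGRO U=WWRG F=WYWY D=OBYY B=ROGB
After move 7 (U'): U=WGWR F=GBWY R=WYRO B=RGGB L=ROOB
Query 1: D[3] = Y
Query 2: D[2] = Y
Query 3: R[1] = Y
Query 4: L[2] = O
Query 5: U[1] = G
Query 6: F[1] = B

Answer: Y Y Y O G B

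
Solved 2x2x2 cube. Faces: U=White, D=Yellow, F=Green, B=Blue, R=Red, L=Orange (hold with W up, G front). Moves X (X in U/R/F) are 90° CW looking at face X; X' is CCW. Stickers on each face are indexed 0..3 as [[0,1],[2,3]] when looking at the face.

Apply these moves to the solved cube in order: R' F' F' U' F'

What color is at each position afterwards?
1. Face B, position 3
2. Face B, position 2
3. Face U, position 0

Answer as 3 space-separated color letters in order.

After move 1 (R'): R=RRRR U=WBWB F=GWGW D=YGYG B=YBYB
After move 2 (F'): F=WWGG U=WBRR R=GRYR D=OOYG L=OBOW
After move 3 (F'): F=WGWG U=WBGY R=OROR D=BWYG L=OROR
After move 4 (U'): U=BYWG F=ORWG R=WGOR B=ORYB L=YBOR
After move 5 (F'): F=RGOW U=BYWO R=WGBR D=BRYG L=YGOW
Query 1: B[3] = B
Query 2: B[2] = Y
Query 3: U[0] = B

Answer: B Y B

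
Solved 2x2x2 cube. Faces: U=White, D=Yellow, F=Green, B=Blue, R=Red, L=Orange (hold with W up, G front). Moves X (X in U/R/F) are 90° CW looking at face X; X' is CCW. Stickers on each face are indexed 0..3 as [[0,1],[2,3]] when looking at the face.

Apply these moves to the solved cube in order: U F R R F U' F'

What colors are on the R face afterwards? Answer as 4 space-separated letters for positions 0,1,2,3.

After move 1 (U): U=WWWW F=RRGG R=BBRR B=OOBB L=GGOO
After move 2 (F): F=GRGR U=WWOG R=WBWR D=RBYY L=GYOY
After move 3 (R): R=WWRB U=WROR F=GBGY D=RBYO B=GOWB
After move 4 (R): R=RWBW U=WBOY F=GBGO D=RWYG B=RORB
After move 5 (F): F=GGOB U=WBYY R=OWYW D=BRYG L=GROW
After move 6 (U'): U=BYWY F=GROB R=GGYW B=OWRB L=ROOW
After move 7 (F'): F=RBGO U=BYGY R=RGBW D=OWYG L=RYOW
Query: R face = RGBW

Answer: R G B W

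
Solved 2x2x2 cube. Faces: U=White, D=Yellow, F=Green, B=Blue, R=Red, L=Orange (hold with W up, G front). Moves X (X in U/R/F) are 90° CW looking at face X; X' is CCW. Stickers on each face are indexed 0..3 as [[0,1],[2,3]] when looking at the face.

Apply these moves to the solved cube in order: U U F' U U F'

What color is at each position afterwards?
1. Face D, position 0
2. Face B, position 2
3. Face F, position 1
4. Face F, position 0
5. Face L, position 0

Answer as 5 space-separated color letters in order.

Answer: O B G G Y

Derivation:
After move 1 (U): U=WWWW F=RRGG R=BBRR B=OOBB L=GGOO
After move 2 (U): U=WWWW F=BBGG R=OORR B=GGBB L=RROO
After move 3 (F'): F=BGBG U=WWOR R=YOYR D=ROYY L=RWOW
After move 4 (U): U=OWRW F=YOBG R=GGYR B=RWBB L=BGOW
After move 5 (U): U=ROWW F=GGBG R=RWYR B=BGBB L=YOOW
After move 6 (F'): F=GGGB U=RORY R=OWRR D=OWYY L=YWOW
Query 1: D[0] = O
Query 2: B[2] = B
Query 3: F[1] = G
Query 4: F[0] = G
Query 5: L[0] = Y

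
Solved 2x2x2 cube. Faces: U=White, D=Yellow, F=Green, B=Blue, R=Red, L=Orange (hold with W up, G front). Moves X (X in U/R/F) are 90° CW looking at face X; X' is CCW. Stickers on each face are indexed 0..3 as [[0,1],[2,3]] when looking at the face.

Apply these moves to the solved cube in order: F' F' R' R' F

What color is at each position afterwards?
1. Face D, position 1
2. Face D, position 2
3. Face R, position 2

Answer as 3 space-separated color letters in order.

After move 1 (F'): F=GGGG U=WWRR R=YRYR D=OOYY L=OWOW
After move 2 (F'): F=GGGG U=WWYY R=OROR D=WWYY L=OROR
After move 3 (R'): R=RROO U=WBYB F=GWGY D=WGYG B=YBWB
After move 4 (R'): R=RORO U=WWYY F=GBGB D=WWYY B=GBGB
After move 5 (F): F=GGBB U=WWRR R=YOYO D=RRYY L=OWOW
Query 1: D[1] = R
Query 2: D[2] = Y
Query 3: R[2] = Y

Answer: R Y Y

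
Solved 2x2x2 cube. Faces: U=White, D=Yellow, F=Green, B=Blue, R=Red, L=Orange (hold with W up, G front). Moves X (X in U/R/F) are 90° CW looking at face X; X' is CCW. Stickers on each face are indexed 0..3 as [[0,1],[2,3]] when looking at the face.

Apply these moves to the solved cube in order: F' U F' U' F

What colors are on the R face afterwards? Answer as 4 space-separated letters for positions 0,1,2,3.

After move 1 (F'): F=GGGG U=WWRR R=YRYR D=OOYY L=OWOW
After move 2 (U): U=RWRW F=YRGG R=BBYR B=OWBB L=GGOW
After move 3 (F'): F=RGYG U=RWBY R=OBOR D=GWYY L=GWOR
After move 4 (U'): U=WYRB F=GWYG R=RGOR B=OBBB L=OWOR
After move 5 (F): F=YGGW U=WYRW R=RGBR D=ORYY L=OGOW
Query: R face = RGBR

Answer: R G B R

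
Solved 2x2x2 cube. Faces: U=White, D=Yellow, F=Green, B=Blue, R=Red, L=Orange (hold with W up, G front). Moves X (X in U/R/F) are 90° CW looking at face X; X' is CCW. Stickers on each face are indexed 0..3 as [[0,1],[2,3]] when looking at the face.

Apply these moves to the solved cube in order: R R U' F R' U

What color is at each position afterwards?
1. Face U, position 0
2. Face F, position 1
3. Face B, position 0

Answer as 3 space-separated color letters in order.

After move 1 (R): R=RRRR U=WGWG F=GYGY D=YBYB B=WBWB
After move 2 (R): R=RRRR U=WYWY F=GBGB D=YWYW B=GBGB
After move 3 (U'): U=YYWW F=OOGB R=GBRR B=RRGB L=GBOO
After move 4 (F): F=GOBO U=YYOB R=WBWR D=RGYW L=GYOW
After move 5 (R'): R=BRWW U=YGOR F=GYBB D=ROYO B=WRGB
After move 6 (U): U=OYRG F=BRBB R=WRWW B=GYGB L=GYOW
Query 1: U[0] = O
Query 2: F[1] = R
Query 3: B[0] = G

Answer: O R G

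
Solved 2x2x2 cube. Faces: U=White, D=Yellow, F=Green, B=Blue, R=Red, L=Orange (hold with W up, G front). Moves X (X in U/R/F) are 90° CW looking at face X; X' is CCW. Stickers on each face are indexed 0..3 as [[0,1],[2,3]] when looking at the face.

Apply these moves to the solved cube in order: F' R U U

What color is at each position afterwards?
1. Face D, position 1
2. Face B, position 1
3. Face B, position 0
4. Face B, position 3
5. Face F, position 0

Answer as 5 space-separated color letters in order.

After move 1 (F'): F=GGGG U=WWRR R=YRYR D=OOYY L=OWOW
After move 2 (R): R=YYRR U=WGRG F=GOGY D=OBYB B=RBWB
After move 3 (U): U=RWGG F=YYGY R=RBRR B=OWWB L=GOOW
After move 4 (U): U=GRGW F=RBGY R=OWRR B=GOWB L=YYOW
Query 1: D[1] = B
Query 2: B[1] = O
Query 3: B[0] = G
Query 4: B[3] = B
Query 5: F[0] = R

Answer: B O G B R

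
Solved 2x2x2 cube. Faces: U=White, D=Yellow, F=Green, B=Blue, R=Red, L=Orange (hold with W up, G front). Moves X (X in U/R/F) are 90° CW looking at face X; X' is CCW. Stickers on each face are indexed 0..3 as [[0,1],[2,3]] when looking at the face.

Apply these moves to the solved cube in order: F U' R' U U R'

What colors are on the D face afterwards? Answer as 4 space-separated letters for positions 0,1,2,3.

After move 1 (F): F=GGGG U=WWOO R=WRWR D=RRYY L=OYOY
After move 2 (U'): U=WOWO F=OYGG R=GGWR B=WRBB L=BBOY
After move 3 (R'): R=GRGW U=WBWW F=OOGO D=RYYG B=YRRB
After move 4 (U): U=WWWB F=GRGO R=YRGW B=BBRB L=OOOY
After move 5 (U): U=WWBW F=YRGO R=BBGW B=OORB L=GROY
After move 6 (R'): R=BWBG U=WRBO F=YWGW D=RRYO B=GOYB
Query: D face = RRYO

Answer: R R Y O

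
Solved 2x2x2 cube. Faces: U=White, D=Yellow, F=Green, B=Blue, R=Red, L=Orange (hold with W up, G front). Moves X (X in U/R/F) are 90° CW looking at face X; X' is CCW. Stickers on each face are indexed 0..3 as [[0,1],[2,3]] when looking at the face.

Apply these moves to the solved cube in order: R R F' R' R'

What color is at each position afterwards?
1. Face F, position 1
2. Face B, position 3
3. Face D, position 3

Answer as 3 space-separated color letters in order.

After move 1 (R): R=RRRR U=WGWG F=GYGY D=YBYB B=WBWB
After move 2 (R): R=RRRR U=WYWY F=GBGB D=YWYW B=GBGB
After move 3 (F'): F=BBGG U=WYRR R=WRYR D=OOYW L=OYOW
After move 4 (R'): R=RRWY U=WGRG F=BYGR D=OBYG B=WBOB
After move 5 (R'): R=RYRW U=WORW F=BGGG D=OYYR B=GBBB
Query 1: F[1] = G
Query 2: B[3] = B
Query 3: D[3] = R

Answer: G B R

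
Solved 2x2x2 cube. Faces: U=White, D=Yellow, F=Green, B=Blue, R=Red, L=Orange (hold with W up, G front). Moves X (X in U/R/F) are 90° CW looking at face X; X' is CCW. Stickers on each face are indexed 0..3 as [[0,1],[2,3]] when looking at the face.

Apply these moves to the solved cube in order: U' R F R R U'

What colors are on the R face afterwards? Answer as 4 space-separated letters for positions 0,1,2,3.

Answer: G W G W

Derivation:
After move 1 (U'): U=WWWW F=OOGG R=GGRR B=RRBB L=BBOO
After move 2 (R): R=RGRG U=WOWG F=OYGY D=YBYR B=WRWB
After move 3 (F): F=GOYY U=WOOB R=WGGG D=RRYR L=BYOB
After move 4 (R): R=GWGG U=WOOY F=GRYR D=RWYW B=BROB
After move 5 (R): R=GGGW U=WROR F=GWYW D=ROYB B=YROB
After move 6 (U'): U=RRWO F=BYYW R=GWGW B=GGOB L=YROB
Query: R face = GWGW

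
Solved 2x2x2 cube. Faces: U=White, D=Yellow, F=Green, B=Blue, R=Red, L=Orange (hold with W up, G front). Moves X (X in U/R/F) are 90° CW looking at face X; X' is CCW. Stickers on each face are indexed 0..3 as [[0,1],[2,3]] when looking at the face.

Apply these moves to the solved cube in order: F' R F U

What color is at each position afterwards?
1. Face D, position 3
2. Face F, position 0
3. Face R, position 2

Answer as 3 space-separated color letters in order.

After move 1 (F'): F=GGGG U=WWRR R=YRYR D=OOYY L=OWOW
After move 2 (R): R=YYRR U=WGRG F=GOGY D=OBYB B=RBWB
After move 3 (F): F=GGYO U=WGWW R=RYGR D=RYYB L=OOOB
After move 4 (U): U=WWWG F=RYYO R=RBGR B=OOWB L=GGOB
Query 1: D[3] = B
Query 2: F[0] = R
Query 3: R[2] = G

Answer: B R G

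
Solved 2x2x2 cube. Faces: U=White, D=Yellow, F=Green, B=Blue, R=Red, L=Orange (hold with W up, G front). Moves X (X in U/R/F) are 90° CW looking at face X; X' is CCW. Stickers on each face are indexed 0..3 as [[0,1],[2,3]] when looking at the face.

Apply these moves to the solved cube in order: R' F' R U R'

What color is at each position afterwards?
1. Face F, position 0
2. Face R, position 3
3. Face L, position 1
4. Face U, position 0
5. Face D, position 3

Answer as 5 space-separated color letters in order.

After move 1 (R'): R=RRRR U=WBWB F=GWGW D=YGYG B=YBYB
After move 2 (F'): F=WWGG U=WBRR R=GRYR D=OOYG L=OBOW
After move 3 (R): R=YGRR U=WWRG F=WOGG D=OYYY B=RBBB
After move 4 (U): U=RWGW F=YGGG R=RBRR B=OBBB L=WOOW
After move 5 (R'): R=BRRR U=RBGO F=YWGW D=OGYG B=YBYB
Query 1: F[0] = Y
Query 2: R[3] = R
Query 3: L[1] = O
Query 4: U[0] = R
Query 5: D[3] = G

Answer: Y R O R G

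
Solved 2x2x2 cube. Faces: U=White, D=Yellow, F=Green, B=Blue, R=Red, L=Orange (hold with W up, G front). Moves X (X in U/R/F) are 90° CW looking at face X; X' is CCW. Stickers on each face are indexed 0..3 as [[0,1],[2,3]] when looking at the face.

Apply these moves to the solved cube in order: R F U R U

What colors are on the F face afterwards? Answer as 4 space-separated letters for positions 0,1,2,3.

After move 1 (R): R=RRRR U=WGWG F=GYGY D=YBYB B=WBWB
After move 2 (F): F=GGYY U=WGOO R=WRGR D=RRYB L=OYOB
After move 3 (U): U=OWOG F=WRYY R=WBGR B=OYWB L=GGOB
After move 4 (R): R=GWRB U=OROY F=WRYB D=RWYO B=GYWB
After move 5 (U): U=OOYR F=GWYB R=GYRB B=GGWB L=WROB
Query: F face = GWYB

Answer: G W Y B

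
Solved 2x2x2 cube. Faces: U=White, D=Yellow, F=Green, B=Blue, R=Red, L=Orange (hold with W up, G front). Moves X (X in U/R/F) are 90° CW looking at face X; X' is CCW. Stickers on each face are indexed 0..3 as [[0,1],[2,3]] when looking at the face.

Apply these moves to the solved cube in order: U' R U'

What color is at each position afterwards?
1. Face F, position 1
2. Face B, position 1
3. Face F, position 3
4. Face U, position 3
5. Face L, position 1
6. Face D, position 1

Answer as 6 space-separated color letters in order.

Answer: B G Y W R B

Derivation:
After move 1 (U'): U=WWWW F=OOGG R=GGRR B=RRBB L=BBOO
After move 2 (R): R=RGRG U=WOWG F=OYGY D=YBYR B=WRWB
After move 3 (U'): U=OGWW F=BBGY R=OYRG B=RGWB L=WROO
Query 1: F[1] = B
Query 2: B[1] = G
Query 3: F[3] = Y
Query 4: U[3] = W
Query 5: L[1] = R
Query 6: D[1] = B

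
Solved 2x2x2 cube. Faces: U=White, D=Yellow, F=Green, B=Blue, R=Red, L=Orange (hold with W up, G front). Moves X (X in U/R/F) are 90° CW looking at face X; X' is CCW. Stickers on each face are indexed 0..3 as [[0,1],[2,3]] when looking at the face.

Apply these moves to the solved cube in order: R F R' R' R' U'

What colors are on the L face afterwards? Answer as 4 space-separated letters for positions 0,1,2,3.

After move 1 (R): R=RRRR U=WGWG F=GYGY D=YBYB B=WBWB
After move 2 (F): F=GGYY U=WGOO R=WRGR D=RRYB L=OYOB
After move 3 (R'): R=RRWG U=WWOW F=GGYO D=RGYY B=BBRB
After move 4 (R'): R=RGRW U=WROB F=GWYW D=RGYO B=YBGB
After move 5 (R'): R=GWRR U=WGOY F=GRYB D=RWYW B=OBGB
After move 6 (U'): U=GYWO F=OYYB R=GRRR B=GWGB L=OBOB
Query: L face = OBOB

Answer: O B O B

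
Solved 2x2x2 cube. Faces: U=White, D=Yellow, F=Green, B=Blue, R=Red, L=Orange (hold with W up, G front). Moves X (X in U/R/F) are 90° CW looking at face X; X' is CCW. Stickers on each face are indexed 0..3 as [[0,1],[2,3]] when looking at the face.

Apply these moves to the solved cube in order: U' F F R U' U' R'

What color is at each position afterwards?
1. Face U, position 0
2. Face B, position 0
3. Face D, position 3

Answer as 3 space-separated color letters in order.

After move 1 (U'): U=WWWW F=OOGG R=GGRR B=RRBB L=BBOO
After move 2 (F): F=GOGO U=WWOB R=WGWR D=RGYY L=BYOY
After move 3 (F): F=GGOO U=WWYY R=OGBR D=WWYY L=BROG
After move 4 (R): R=BORG U=WGYO F=GWOY D=WBYR B=YRWB
After move 5 (U'): U=GOWY F=BROY R=GWRG B=BOWB L=YROG
After move 6 (U'): U=OYGW F=YROY R=BRRG B=GWWB L=BOOG
After move 7 (R'): R=RGBR U=OWGG F=YYOW D=WRYY B=RWBB
Query 1: U[0] = O
Query 2: B[0] = R
Query 3: D[3] = Y

Answer: O R Y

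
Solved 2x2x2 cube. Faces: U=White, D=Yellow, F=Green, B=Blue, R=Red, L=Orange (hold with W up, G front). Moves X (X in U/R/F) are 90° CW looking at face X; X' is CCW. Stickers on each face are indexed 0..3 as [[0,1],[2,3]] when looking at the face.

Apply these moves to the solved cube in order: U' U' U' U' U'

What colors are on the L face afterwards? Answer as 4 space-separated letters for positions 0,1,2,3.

After move 1 (U'): U=WWWW F=OOGG R=GGRR B=RRBB L=BBOO
After move 2 (U'): U=WWWW F=BBGG R=OORR B=GGBB L=RROO
After move 3 (U'): U=WWWW F=RRGG R=BBRR B=OOBB L=GGOO
After move 4 (U'): U=WWWW F=GGGG R=RRRR B=BBBB L=OOOO
After move 5 (U'): U=WWWW F=OOGG R=GGRR B=RRBB L=BBOO
Query: L face = BBOO

Answer: B B O O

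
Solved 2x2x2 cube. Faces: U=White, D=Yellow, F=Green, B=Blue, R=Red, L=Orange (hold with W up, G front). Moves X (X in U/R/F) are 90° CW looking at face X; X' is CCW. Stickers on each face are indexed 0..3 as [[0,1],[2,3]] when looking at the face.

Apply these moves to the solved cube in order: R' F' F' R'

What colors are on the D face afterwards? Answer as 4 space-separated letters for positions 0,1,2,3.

After move 1 (R'): R=RRRR U=WBWB F=GWGW D=YGYG B=YBYB
After move 2 (F'): F=WWGG U=WBRR R=GRYR D=OOYG L=OBOW
After move 3 (F'): F=WGWG U=WBGY R=OROR D=BWYG L=OROR
After move 4 (R'): R=RROO U=WYGY F=WBWY D=BGYG B=GBWB
Query: D face = BGYG

Answer: B G Y G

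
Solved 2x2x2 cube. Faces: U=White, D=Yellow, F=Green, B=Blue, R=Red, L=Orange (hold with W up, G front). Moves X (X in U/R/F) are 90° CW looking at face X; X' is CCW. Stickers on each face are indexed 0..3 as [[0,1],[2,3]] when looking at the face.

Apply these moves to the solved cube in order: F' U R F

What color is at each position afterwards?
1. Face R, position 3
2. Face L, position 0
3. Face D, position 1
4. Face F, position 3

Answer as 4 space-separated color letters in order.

Answer: B G Y O

Derivation:
After move 1 (F'): F=GGGG U=WWRR R=YRYR D=OOYY L=OWOW
After move 2 (U): U=RWRW F=YRGG R=BBYR B=OWBB L=GGOW
After move 3 (R): R=YBRB U=RRRG F=YOGY D=OBYO B=WWWB
After move 4 (F): F=GYYO U=RRWG R=RBGB D=RYYO L=GOOB
Query 1: R[3] = B
Query 2: L[0] = G
Query 3: D[1] = Y
Query 4: F[3] = O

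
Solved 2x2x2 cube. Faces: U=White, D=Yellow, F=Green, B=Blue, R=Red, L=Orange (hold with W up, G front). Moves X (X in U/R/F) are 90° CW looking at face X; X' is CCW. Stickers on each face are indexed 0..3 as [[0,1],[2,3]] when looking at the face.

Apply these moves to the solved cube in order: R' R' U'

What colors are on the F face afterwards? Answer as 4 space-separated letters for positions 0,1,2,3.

After move 1 (R'): R=RRRR U=WBWB F=GWGW D=YGYG B=YBYB
After move 2 (R'): R=RRRR U=WYWY F=GBGB D=YWYW B=GBGB
After move 3 (U'): U=YYWW F=OOGB R=GBRR B=RRGB L=GBOO
Query: F face = OOGB

Answer: O O G B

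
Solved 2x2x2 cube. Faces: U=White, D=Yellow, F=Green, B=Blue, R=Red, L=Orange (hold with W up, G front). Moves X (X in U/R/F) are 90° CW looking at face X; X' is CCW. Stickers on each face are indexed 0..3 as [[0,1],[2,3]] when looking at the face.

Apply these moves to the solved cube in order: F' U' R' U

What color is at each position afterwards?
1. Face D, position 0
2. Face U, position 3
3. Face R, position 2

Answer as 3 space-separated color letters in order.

Answer: O B G

Derivation:
After move 1 (F'): F=GGGG U=WWRR R=YRYR D=OOYY L=OWOW
After move 2 (U'): U=WRWR F=OWGG R=GGYR B=YRBB L=BBOW
After move 3 (R'): R=GRGY U=WBWY F=ORGR D=OWYG B=YROB
After move 4 (U): U=WWYB F=GRGR R=YRGY B=BBOB L=OROW
Query 1: D[0] = O
Query 2: U[3] = B
Query 3: R[2] = G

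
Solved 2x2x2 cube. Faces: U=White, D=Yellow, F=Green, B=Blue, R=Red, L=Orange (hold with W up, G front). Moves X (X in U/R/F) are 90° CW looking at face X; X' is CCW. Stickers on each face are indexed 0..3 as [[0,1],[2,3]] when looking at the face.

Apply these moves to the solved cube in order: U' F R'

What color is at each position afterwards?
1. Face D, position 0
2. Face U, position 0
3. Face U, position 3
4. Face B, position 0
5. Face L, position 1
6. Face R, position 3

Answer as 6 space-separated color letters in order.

Answer: R W R Y Y W

Derivation:
After move 1 (U'): U=WWWW F=OOGG R=GGRR B=RRBB L=BBOO
After move 2 (F): F=GOGO U=WWOB R=WGWR D=RGYY L=BYOY
After move 3 (R'): R=GRWW U=WBOR F=GWGB D=ROYO B=YRGB
Query 1: D[0] = R
Query 2: U[0] = W
Query 3: U[3] = R
Query 4: B[0] = Y
Query 5: L[1] = Y
Query 6: R[3] = W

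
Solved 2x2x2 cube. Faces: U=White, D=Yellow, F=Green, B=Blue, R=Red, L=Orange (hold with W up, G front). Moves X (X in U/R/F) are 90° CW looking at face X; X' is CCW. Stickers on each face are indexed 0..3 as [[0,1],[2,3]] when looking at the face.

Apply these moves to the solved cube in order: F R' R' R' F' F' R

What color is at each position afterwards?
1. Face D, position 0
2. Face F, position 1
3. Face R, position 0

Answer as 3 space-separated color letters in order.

Answer: G O Y

Derivation:
After move 1 (F): F=GGGG U=WWOO R=WRWR D=RRYY L=OYOY
After move 2 (R'): R=RRWW U=WBOB F=GWGO D=RGYG B=YBRB
After move 3 (R'): R=RWRW U=WROY F=GBGB D=RWYO B=GBGB
After move 4 (R'): R=WWRR U=WGOG F=GRGY D=RBYB B=OBWB
After move 5 (F'): F=RYGG U=WGWR R=BWRR D=YYYB L=OGOO
After move 6 (F'): F=YGRG U=WGBR R=YWYR D=GOYB L=OROW
After move 7 (R): R=YYRW U=WGBG F=YORB D=GWYO B=RBGB
Query 1: D[0] = G
Query 2: F[1] = O
Query 3: R[0] = Y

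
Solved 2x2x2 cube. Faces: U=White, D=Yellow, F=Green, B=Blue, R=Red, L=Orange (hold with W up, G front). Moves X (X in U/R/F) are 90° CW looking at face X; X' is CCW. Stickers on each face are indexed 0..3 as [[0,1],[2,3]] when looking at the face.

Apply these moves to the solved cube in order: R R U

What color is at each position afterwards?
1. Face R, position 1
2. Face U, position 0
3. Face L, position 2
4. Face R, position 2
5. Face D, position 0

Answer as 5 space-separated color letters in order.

After move 1 (R): R=RRRR U=WGWG F=GYGY D=YBYB B=WBWB
After move 2 (R): R=RRRR U=WYWY F=GBGB D=YWYW B=GBGB
After move 3 (U): U=WWYY F=RRGB R=GBRR B=OOGB L=GBOO
Query 1: R[1] = B
Query 2: U[0] = W
Query 3: L[2] = O
Query 4: R[2] = R
Query 5: D[0] = Y

Answer: B W O R Y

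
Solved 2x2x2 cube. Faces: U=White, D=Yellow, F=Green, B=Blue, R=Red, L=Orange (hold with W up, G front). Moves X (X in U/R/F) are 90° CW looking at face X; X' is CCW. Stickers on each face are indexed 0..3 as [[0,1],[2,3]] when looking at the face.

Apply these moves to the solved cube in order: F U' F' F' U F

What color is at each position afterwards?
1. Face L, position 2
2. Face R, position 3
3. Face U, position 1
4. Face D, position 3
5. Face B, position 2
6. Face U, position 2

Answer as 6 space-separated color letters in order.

Answer: O R W Y B G

Derivation:
After move 1 (F): F=GGGG U=WWOO R=WRWR D=RRYY L=OYOY
After move 2 (U'): U=WOWO F=OYGG R=GGWR B=WRBB L=BBOY
After move 3 (F'): F=YGOG U=WOGW R=RGRR D=BYYY L=BOOW
After move 4 (F'): F=GGYO U=WORR R=YGBR D=OWYY L=BWOG
After move 5 (U): U=RWRO F=YGYO R=WRBR B=BWBB L=GGOG
After move 6 (F): F=YYOG U=RWGG R=RROR D=BWYY L=GOOW
Query 1: L[2] = O
Query 2: R[3] = R
Query 3: U[1] = W
Query 4: D[3] = Y
Query 5: B[2] = B
Query 6: U[2] = G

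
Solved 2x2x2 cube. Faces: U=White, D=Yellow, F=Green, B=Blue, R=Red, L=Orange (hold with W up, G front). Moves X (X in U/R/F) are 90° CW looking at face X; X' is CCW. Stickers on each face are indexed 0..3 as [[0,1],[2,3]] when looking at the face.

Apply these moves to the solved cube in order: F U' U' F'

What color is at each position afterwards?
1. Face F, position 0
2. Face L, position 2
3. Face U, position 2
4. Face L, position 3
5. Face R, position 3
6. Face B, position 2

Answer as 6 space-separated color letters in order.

Answer: B O O W R B

Derivation:
After move 1 (F): F=GGGG U=WWOO R=WRWR D=RRYY L=OYOY
After move 2 (U'): U=WOWO F=OYGG R=GGWR B=WRBB L=BBOY
After move 3 (U'): U=OOWW F=BBGG R=OYWR B=GGBB L=WROY
After move 4 (F'): F=BGBG U=OOOW R=RYRR D=RYYY L=WWOW
Query 1: F[0] = B
Query 2: L[2] = O
Query 3: U[2] = O
Query 4: L[3] = W
Query 5: R[3] = R
Query 6: B[2] = B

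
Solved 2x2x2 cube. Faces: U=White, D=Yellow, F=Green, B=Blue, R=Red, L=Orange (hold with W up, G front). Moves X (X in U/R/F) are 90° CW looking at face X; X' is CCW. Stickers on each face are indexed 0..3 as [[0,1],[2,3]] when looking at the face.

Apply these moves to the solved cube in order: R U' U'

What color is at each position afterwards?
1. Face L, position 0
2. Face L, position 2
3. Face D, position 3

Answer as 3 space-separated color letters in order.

Answer: R O B

Derivation:
After move 1 (R): R=RRRR U=WGWG F=GYGY D=YBYB B=WBWB
After move 2 (U'): U=GGWW F=OOGY R=GYRR B=RRWB L=WBOO
After move 3 (U'): U=GWGW F=WBGY R=OORR B=GYWB L=RROO
Query 1: L[0] = R
Query 2: L[2] = O
Query 3: D[3] = B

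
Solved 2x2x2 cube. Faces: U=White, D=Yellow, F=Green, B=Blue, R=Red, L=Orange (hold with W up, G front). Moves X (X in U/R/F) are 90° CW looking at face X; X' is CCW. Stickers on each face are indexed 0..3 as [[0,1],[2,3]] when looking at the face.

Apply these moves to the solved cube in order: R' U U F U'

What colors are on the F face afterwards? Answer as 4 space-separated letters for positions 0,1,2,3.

Answer: R Y W B

Derivation:
After move 1 (R'): R=RRRR U=WBWB F=GWGW D=YGYG B=YBYB
After move 2 (U): U=WWBB F=RRGW R=YBRR B=OOYB L=GWOO
After move 3 (U): U=BWBW F=YBGW R=OORR B=GWYB L=RROO
After move 4 (F): F=GYWB U=BWOR R=BOWR D=ROYG L=RYOG
After move 5 (U'): U=WRBO F=RYWB R=GYWR B=BOYB L=GWOG
Query: F face = RYWB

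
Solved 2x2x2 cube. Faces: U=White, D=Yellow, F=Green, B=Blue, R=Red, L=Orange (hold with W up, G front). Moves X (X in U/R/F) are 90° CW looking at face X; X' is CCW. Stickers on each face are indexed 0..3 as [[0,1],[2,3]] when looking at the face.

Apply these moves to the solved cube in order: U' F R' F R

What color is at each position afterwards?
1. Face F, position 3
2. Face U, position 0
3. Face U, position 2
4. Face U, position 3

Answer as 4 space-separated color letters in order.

After move 1 (U'): U=WWWW F=OOGG R=GGRR B=RRBB L=BBOO
After move 2 (F): F=GOGO U=WWOB R=WGWR D=RGYY L=BYOY
After move 3 (R'): R=GRWW U=WBOR F=GWGB D=ROYO B=YRGB
After move 4 (F): F=GGBW U=WBYY R=ORRW D=WGYO L=BROO
After move 5 (R): R=ROWR U=WGYW F=GGBO D=WGYY B=YRBB
Query 1: F[3] = O
Query 2: U[0] = W
Query 3: U[2] = Y
Query 4: U[3] = W

Answer: O W Y W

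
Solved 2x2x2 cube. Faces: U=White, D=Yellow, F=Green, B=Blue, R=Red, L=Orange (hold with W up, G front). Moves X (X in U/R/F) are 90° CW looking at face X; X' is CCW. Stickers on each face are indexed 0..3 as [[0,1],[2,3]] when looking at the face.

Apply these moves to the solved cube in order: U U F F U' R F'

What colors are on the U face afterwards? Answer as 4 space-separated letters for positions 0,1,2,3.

Answer: W R R R

Derivation:
After move 1 (U): U=WWWW F=RRGG R=BBRR B=OOBB L=GGOO
After move 2 (U): U=WWWW F=BBGG R=OORR B=GGBB L=RROO
After move 3 (F): F=GBGB U=WWOR R=WOWR D=ROYY L=RYOY
After move 4 (F): F=GGBB U=WWYY R=OORR D=WWYY L=RROO
After move 5 (U'): U=WYWY F=RRBB R=GGRR B=OOBB L=GGOO
After move 6 (R): R=RGRG U=WRWB F=RWBY D=WBYO B=YOYB
After move 7 (F'): F=WYRB U=WRRR R=BGWG D=GOYO L=GBOW
Query: U face = WRRR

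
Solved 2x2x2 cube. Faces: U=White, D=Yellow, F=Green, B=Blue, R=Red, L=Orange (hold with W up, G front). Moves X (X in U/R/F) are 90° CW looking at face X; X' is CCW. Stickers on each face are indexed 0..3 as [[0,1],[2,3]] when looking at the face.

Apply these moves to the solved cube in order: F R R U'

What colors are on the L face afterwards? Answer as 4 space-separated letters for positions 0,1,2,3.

Answer: G B O Y

Derivation:
After move 1 (F): F=GGGG U=WWOO R=WRWR D=RRYY L=OYOY
After move 2 (R): R=WWRR U=WGOG F=GRGY D=RBYB B=OBWB
After move 3 (R): R=RWRW U=WROY F=GBGB D=RWYO B=GBGB
After move 4 (U'): U=RYWO F=OYGB R=GBRW B=RWGB L=GBOY
Query: L face = GBOY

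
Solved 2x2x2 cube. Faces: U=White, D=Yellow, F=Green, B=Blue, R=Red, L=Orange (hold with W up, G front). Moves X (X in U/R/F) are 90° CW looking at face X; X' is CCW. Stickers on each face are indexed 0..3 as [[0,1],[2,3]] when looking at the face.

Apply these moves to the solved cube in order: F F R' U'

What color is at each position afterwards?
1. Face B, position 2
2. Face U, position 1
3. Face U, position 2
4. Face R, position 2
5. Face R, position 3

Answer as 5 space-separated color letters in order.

After move 1 (F): F=GGGG U=WWOO R=WRWR D=RRYY L=OYOY
After move 2 (F): F=GGGG U=WWYY R=OROR D=WWYY L=OROR
After move 3 (R'): R=RROO U=WBYB F=GWGY D=WGYG B=YBWB
After move 4 (U'): U=BBWY F=ORGY R=GWOO B=RRWB L=YBOR
Query 1: B[2] = W
Query 2: U[1] = B
Query 3: U[2] = W
Query 4: R[2] = O
Query 5: R[3] = O

Answer: W B W O O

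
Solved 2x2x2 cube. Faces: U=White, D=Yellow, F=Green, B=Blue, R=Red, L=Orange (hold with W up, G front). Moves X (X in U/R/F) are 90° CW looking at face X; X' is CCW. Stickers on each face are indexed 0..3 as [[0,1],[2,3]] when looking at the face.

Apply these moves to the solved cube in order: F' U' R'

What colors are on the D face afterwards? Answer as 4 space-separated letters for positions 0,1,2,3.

After move 1 (F'): F=GGGG U=WWRR R=YRYR D=OOYY L=OWOW
After move 2 (U'): U=WRWR F=OWGG R=GGYR B=YRBB L=BBOW
After move 3 (R'): R=GRGY U=WBWY F=ORGR D=OWYG B=YROB
Query: D face = OWYG

Answer: O W Y G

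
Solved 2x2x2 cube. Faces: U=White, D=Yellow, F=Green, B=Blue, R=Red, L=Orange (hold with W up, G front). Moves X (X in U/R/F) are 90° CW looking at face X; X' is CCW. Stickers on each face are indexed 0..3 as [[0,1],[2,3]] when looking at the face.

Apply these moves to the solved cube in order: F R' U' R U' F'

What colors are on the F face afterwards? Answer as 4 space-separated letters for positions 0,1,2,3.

Answer: B G Y G

Derivation:
After move 1 (F): F=GGGG U=WWOO R=WRWR D=RRYY L=OYOY
After move 2 (R'): R=RRWW U=WBOB F=GWGO D=RGYG B=YBRB
After move 3 (U'): U=BBWO F=OYGO R=GWWW B=RRRB L=YBOY
After move 4 (R): R=WGWW U=BYWO F=OGGG D=RRYR B=ORBB
After move 5 (U'): U=YOBW F=YBGG R=OGWW B=WGBB L=OROY
After move 6 (F'): F=BGYG U=YOOW R=RGRW D=RYYR L=OWOB
Query: F face = BGYG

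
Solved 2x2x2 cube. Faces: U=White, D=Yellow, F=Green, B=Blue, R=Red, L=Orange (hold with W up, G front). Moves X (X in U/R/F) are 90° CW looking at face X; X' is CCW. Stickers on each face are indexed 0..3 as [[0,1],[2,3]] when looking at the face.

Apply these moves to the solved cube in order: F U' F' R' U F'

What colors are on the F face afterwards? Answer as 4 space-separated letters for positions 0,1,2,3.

After move 1 (F): F=GGGG U=WWOO R=WRWR D=RRYY L=OYOY
After move 2 (U'): U=WOWO F=OYGG R=GGWR B=WRBB L=BBOY
After move 3 (F'): F=YGOG U=WOGW R=RGRR D=BYYY L=BOOW
After move 4 (R'): R=GRRR U=WBGW F=YOOW D=BGYG B=YRYB
After move 5 (U): U=GWWB F=GROW R=YRRR B=BOYB L=YOOW
After move 6 (F'): F=RWGO U=GWYR R=GRBR D=OWYG L=YBOW
Query: F face = RWGO

Answer: R W G O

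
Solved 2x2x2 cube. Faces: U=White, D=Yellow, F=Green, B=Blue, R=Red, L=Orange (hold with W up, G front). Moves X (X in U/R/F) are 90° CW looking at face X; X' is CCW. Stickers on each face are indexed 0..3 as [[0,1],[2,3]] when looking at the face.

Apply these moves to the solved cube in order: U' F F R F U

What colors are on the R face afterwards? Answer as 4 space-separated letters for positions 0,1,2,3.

Answer: Y R O G

Derivation:
After move 1 (U'): U=WWWW F=OOGG R=GGRR B=RRBB L=BBOO
After move 2 (F): F=GOGO U=WWOB R=WGWR D=RGYY L=BYOY
After move 3 (F): F=GGOO U=WWYY R=OGBR D=WWYY L=BROG
After move 4 (R): R=BORG U=WGYO F=GWOY D=WBYR B=YRWB
After move 5 (F): F=OGYW U=WGGR R=YOOG D=RBYR L=BWOB
After move 6 (U): U=GWRG F=YOYW R=YROG B=BWWB L=OGOB
Query: R face = YROG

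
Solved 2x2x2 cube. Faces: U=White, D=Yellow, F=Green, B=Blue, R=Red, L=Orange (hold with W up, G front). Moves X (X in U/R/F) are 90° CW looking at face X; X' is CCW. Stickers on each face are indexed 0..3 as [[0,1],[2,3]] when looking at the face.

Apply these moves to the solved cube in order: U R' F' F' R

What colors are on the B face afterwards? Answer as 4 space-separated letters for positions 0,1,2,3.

After move 1 (U): U=WWWW F=RRGG R=BBRR B=OOBB L=GGOO
After move 2 (R'): R=BRBR U=WBWO F=RWGW D=YRYG B=YOYB
After move 3 (F'): F=WWRG U=WBBB R=RRYR D=GOYG L=GOOW
After move 4 (F'): F=WGWR U=WBRY R=ORGR D=OWYG L=GBOB
After move 5 (R): R=GORR U=WGRR F=WWWG D=OYYY B=YOBB
Query: B face = YOBB

Answer: Y O B B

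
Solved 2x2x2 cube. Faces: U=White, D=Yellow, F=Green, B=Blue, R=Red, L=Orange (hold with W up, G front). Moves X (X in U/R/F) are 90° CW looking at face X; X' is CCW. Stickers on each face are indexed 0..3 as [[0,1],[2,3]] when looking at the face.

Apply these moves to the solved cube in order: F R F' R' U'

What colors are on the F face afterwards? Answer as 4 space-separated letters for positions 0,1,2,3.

After move 1 (F): F=GGGG U=WWOO R=WRWR D=RRYY L=OYOY
After move 2 (R): R=WWRR U=WGOG F=GRGY D=RBYB B=OBWB
After move 3 (F'): F=RYGG U=WGWR R=BWRR D=YYYB L=OGOO
After move 4 (R'): R=WRBR U=WWWO F=RGGR D=YYYG B=BBYB
After move 5 (U'): U=WOWW F=OGGR R=RGBR B=WRYB L=BBOO
Query: F face = OGGR

Answer: O G G R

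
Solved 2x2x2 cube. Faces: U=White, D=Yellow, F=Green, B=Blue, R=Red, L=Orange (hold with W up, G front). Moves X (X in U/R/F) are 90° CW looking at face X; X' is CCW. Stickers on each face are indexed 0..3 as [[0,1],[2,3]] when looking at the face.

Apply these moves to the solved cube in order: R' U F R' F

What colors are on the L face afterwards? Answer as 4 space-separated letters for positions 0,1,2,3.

After move 1 (R'): R=RRRR U=WBWB F=GWGW D=YGYG B=YBYB
After move 2 (U): U=WWBB F=RRGW R=YBRR B=OOYB L=GWOO
After move 3 (F): F=GRWR U=WWOW R=BBBR D=RYYG L=GYOG
After move 4 (R'): R=BRBB U=WYOO F=GWWW D=RRYR B=GOYB
After move 5 (F): F=WGWW U=WYGY R=OROB D=BBYR L=GROR
Query: L face = GROR

Answer: G R O R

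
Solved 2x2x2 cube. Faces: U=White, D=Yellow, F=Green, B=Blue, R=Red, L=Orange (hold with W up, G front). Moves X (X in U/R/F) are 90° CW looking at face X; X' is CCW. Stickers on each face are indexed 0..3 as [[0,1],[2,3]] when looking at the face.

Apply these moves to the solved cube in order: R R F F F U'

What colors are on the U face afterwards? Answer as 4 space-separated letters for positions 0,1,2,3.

Answer: Y R W R

Derivation:
After move 1 (R): R=RRRR U=WGWG F=GYGY D=YBYB B=WBWB
After move 2 (R): R=RRRR U=WYWY F=GBGB D=YWYW B=GBGB
After move 3 (F): F=GGBB U=WYOO R=WRYR D=RRYW L=OYOW
After move 4 (F): F=BGBG U=WYWY R=OROR D=YWYW L=OROR
After move 5 (F): F=BBGG U=WYRR R=WRYR D=OOYW L=OYOW
After move 6 (U'): U=YRWR F=OYGG R=BBYR B=WRGB L=GBOW
Query: U face = YRWR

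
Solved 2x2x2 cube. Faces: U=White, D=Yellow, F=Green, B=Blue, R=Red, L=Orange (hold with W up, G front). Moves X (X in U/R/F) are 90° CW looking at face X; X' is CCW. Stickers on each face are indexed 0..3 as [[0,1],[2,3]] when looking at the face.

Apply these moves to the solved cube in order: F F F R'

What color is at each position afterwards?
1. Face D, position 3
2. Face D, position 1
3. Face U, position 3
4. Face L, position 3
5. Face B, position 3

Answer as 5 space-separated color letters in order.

Answer: G G B W B

Derivation:
After move 1 (F): F=GGGG U=WWOO R=WRWR D=RRYY L=OYOY
After move 2 (F): F=GGGG U=WWYY R=OROR D=WWYY L=OROR
After move 3 (F): F=GGGG U=WWRR R=YRYR D=OOYY L=OWOW
After move 4 (R'): R=RRYY U=WBRB F=GWGR D=OGYG B=YBOB
Query 1: D[3] = G
Query 2: D[1] = G
Query 3: U[3] = B
Query 4: L[3] = W
Query 5: B[3] = B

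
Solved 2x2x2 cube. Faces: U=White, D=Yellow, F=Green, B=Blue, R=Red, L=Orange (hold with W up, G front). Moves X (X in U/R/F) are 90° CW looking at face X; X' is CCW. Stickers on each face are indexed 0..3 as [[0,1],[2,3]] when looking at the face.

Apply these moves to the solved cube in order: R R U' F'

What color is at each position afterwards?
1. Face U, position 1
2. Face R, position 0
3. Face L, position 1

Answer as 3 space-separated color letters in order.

After move 1 (R): R=RRRR U=WGWG F=GYGY D=YBYB B=WBWB
After move 2 (R): R=RRRR U=WYWY F=GBGB D=YWYW B=GBGB
After move 3 (U'): U=YYWW F=OOGB R=GBRR B=RRGB L=GBOO
After move 4 (F'): F=OBOG U=YYGR R=WBYR D=BOYW L=GWOW
Query 1: U[1] = Y
Query 2: R[0] = W
Query 3: L[1] = W

Answer: Y W W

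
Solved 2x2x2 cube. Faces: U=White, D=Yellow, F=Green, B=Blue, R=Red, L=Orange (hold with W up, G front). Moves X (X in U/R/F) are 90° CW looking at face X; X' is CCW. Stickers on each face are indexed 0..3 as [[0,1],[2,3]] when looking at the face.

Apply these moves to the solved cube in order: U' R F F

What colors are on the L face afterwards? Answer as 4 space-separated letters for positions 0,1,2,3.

Answer: B R O R

Derivation:
After move 1 (U'): U=WWWW F=OOGG R=GGRR B=RRBB L=BBOO
After move 2 (R): R=RGRG U=WOWG F=OYGY D=YBYR B=WRWB
After move 3 (F): F=GOYY U=WOOB R=WGGG D=RRYR L=BYOB
After move 4 (F): F=YGYO U=WOBY R=OGBG D=GWYR L=BROR
Query: L face = BROR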